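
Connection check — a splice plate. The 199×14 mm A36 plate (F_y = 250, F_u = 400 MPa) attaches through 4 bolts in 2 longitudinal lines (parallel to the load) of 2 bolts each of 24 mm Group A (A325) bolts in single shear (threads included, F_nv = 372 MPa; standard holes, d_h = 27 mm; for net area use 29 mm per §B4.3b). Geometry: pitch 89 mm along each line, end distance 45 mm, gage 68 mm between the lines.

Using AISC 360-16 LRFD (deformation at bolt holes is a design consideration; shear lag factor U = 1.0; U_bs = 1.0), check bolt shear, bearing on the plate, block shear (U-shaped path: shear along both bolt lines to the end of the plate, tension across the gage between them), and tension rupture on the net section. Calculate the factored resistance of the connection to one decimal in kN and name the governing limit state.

504.9 kN (bolt shear governs)

Bolt shear: A_b = π(24)²/4 = 452.39 mm². φR_n = 0.75 × 372 × 452.39 × 4 × 1 = 504.9 kN.
Bearing (14 mm plate, F_u = 400 MPa): end bolts L_c = 45 − 27/2 = 31.5, R_n = min(1.2×31.5×14×400, 2.4×24×14×400) = 211.68 kN/bolt; interior L_c = 89 − 27 = 62, R_n = 322.56 kN/bolt. φR_n = 0.75 × (2×211.68 + 2×322.56) = 801.4 kN.
Block shear: shear path 2×[45+1×89] = 2×134 mm, A_gv = 3752, A_nv = 2×(134 − 1.5×29)×14 = 2534 mm²; tension across gage: (68 − 1×29)×14 = 546 mm². R_n = min(0.6×400×2534, 0.6×250×3752) + 1.0×400×546 = min(608.16, 562.8) + 218.4 = 781.2 kN. φR_n = 0.75 × 781.2 = 585.9 kN.
Tension rupture (net): A_n = (199 − 2×29)×14 = 1974 mm² (U = 1.0, A_e = A_n). φR_n = 0.75 × 400 × 1974 = 592.2 kN.
Governing: min(504.9, 801.4, 585.9, 592.2) = 504.9 kN → bolt shear.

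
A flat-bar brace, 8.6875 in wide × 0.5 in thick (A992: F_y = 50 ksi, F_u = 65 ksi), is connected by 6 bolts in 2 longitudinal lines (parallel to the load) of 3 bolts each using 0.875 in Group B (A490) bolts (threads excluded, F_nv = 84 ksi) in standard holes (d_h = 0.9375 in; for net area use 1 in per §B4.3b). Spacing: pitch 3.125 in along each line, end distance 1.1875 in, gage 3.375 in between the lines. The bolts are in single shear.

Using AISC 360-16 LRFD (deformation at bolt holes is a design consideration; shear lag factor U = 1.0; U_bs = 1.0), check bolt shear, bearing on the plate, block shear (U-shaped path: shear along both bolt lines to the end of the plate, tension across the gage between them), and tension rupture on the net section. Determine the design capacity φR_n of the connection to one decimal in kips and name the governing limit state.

163.0 kips (net-section rupture governs)

Bolt shear: A_b = π(0.875)²/4 = 0.60132 in². φR_n = 0.75 × 84 × 0.60132 × 6 × 1 = 227.3 kips.
Bearing (0.5 in plate, F_u = 65 ksi): end bolts L_c = 1.1875 − 0.9375/2 = 0.71875, R_n = min(1.2×0.71875×0.5×65, 2.4×0.875×0.5×65) = 28.031 kips/bolt; interior L_c = 3.125 − 0.9375 = 2.1875, R_n = 68.25 kips/bolt. φR_n = 0.75 × (2×28.031 + 4×68.25) = 246.8 kips.
Block shear: shear path 2×[1.1875+2×3.125] = 2×7.4375 in, A_gv = 7.4375, A_nv = 2×(7.4375 − 2.5×1)×0.5 = 4.9375 in²; tension across gage: (3.375 − 1×1)×0.5 = 1.1875 in². R_n = min(0.6×65×4.9375, 0.6×50×7.4375) + 1.0×65×1.1875 = min(192.56, 223.13) + 77.188 = 269.75 kips. φR_n = 0.75 × 269.75 = 202.3 kips.
Tension rupture (net): A_n = (8.6875 − 2×1)×0.5 = 3.3438 in² (U = 1.0, A_e = A_n). φR_n = 0.75 × 65 × 3.3438 = 163.0 kips.
Governing: min(227.3, 246.8, 202.3, 163.0) = 163.0 kips → net-section rupture.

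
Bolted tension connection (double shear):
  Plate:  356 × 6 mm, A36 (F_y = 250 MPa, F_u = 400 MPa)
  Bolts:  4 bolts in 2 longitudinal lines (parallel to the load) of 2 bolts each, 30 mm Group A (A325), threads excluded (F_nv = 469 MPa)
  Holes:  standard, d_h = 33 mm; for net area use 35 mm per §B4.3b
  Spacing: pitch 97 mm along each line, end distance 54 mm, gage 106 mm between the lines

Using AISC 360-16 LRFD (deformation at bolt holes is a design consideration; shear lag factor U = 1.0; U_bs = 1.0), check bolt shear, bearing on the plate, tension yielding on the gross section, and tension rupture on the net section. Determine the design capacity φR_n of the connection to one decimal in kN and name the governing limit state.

Bolt shear: A_b = π(30)²/4 = 706.86 mm². φR_n = 0.75 × 469 × 706.86 × 4 × 2 = 1989.1 kN.
Bearing (6 mm plate, F_u = 400 MPa): end bolts L_c = 54 − 33/2 = 37.5, R_n = min(1.2×37.5×6×400, 2.4×30×6×400) = 108 kN/bolt; interior L_c = 97 − 33 = 64, R_n = 172.8 kN/bolt. φR_n = 0.75 × (2×108 + 2×172.8) = 421.2 kN.
Tension yield (gross): A_g = 356×6 = 2136 mm². φR_n = 0.90 × 250 × 2136 = 480.6 kN.
Tension rupture (net): A_n = (356 − 2×35)×6 = 1716 mm² (U = 1.0, A_e = A_n). φR_n = 0.75 × 400 × 1716 = 514.8 kN.
Governing: min(1989.1, 421.2, 480.6, 514.8) = 421.2 kN → bearing.

421.2 kN (bearing governs)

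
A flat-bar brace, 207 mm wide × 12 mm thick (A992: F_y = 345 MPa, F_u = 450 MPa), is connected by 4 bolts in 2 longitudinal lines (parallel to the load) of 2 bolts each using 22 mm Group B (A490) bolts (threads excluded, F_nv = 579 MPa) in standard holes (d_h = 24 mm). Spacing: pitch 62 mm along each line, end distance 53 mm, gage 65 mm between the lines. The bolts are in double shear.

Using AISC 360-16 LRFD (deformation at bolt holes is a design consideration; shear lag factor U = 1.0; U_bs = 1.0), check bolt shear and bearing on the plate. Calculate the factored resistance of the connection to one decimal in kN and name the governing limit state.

767.9 kN (bearing governs)

Bolt shear: A_b = π(22)²/4 = 380.13 mm². φR_n = 0.75 × 579 × 380.13 × 4 × 2 = 1320.6 kN.
Bearing (12 mm plate, F_u = 450 MPa): end bolts L_c = 53 − 24/2 = 41, R_n = min(1.2×41×12×450, 2.4×22×12×450) = 265.68 kN/bolt; interior L_c = 62 − 24 = 38, R_n = 246.24 kN/bolt. φR_n = 0.75 × (2×265.68 + 2×246.24) = 767.9 kN.
Governing: min(1320.6, 767.9) = 767.9 kN → bearing.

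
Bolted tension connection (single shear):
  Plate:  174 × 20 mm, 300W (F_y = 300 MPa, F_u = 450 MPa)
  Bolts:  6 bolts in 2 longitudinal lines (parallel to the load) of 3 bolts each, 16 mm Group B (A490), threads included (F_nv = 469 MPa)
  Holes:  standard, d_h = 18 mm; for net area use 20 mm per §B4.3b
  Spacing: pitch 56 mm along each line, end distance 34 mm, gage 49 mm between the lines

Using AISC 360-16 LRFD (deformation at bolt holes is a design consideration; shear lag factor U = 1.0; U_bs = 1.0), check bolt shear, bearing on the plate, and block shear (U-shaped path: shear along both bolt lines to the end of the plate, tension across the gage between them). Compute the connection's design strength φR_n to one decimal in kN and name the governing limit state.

Bolt shear: A_b = π(16)²/4 = 201.06 mm². φR_n = 0.75 × 469 × 201.06 × 6 × 1 = 424.3 kN.
Bearing (20 mm plate, F_u = 450 MPa): end bolts L_c = 34 − 18/2 = 25, R_n = min(1.2×25×20×450, 2.4×16×20×450) = 270 kN/bolt; interior L_c = 56 − 18 = 38, R_n = 345.6 kN/bolt. φR_n = 0.75 × (2×270 + 4×345.6) = 1441.8 kN.
Block shear: shear path 2×[34+2×56] = 2×146 mm, A_gv = 5840, A_nv = 2×(146 − 2.5×20)×20 = 3840 mm²; tension across gage: (49 − 1×20)×20 = 580 mm². R_n = min(0.6×450×3840, 0.6×300×5840) + 1.0×450×580 = min(1036.8, 1051.2) + 261 = 1297.8 kN. φR_n = 0.75 × 1297.8 = 973.4 kN.
Governing: min(424.3, 1441.8, 973.4) = 424.3 kN → bolt shear.

424.3 kN (bolt shear governs)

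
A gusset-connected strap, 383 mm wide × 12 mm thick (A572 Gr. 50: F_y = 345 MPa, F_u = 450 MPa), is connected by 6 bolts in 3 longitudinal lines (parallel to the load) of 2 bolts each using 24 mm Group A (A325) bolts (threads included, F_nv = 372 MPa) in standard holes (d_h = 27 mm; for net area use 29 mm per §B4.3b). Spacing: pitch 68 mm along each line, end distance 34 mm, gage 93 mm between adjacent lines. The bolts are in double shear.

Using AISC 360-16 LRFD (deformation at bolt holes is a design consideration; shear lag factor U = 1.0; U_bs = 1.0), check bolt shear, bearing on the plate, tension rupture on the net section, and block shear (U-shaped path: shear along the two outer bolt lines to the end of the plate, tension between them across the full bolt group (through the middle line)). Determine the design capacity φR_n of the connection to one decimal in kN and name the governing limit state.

Bolt shear: A_b = π(24)²/4 = 452.39 mm². φR_n = 0.75 × 372 × 452.39 × 6 × 2 = 1514.6 kN.
Bearing (12 mm plate, F_u = 450 MPa): end bolts L_c = 34 − 27/2 = 20.5, R_n = min(1.2×20.5×12×450, 2.4×24×12×450) = 132.84 kN/bolt; interior L_c = 68 − 27 = 41, R_n = 265.68 kN/bolt. φR_n = 0.75 × (3×132.84 + 3×265.68) = 896.7 kN.
Tension rupture (net): A_n = (383 − 3×29)×12 = 3552 mm² (U = 1.0, A_e = A_n). φR_n = 0.75 × 450 × 3552 = 1198.8 kN.
Block shear: shear path 2×[34+1×68] = 2×102 mm, A_gv = 2448, A_nv = 2×(102 − 1.5×29)×12 = 1404 mm²; tension across gage: (186 − 2×29)×12 = 1536 mm². R_n = min(0.6×450×1404, 0.6×345×2448) + 1.0×450×1536 = min(379.08, 506.74) + 691.2 = 1070.3 kN. φR_n = 0.75 × 1070.3 = 802.7 kN.
Governing: min(1514.6, 896.7, 1198.8, 802.7) = 802.7 kN → block shear.

802.7 kN (block shear governs)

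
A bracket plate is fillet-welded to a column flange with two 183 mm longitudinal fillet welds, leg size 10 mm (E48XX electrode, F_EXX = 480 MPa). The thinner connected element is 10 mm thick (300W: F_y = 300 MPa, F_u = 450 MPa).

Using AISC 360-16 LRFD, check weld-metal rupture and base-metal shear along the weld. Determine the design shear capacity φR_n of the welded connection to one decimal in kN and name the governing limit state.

Weld metal: throat = 0.707×10 = 7.07 mm, L = 2×183 = 366 mm. φR_n = 0.75 × 0.6 × 480 × 7.07 × 366 = 558.9 kN.
Base metal shear (10 mm plate): yield φR_n = 1.0×0.6×300×10×366 = 658.8 kN; rupture φR_n = 0.75×0.6×450×10×366 = 741.2 kN; take 658.8 kN (yield).
Governing: min(558.9, 658.8) = 558.9 kN → weld metal.

558.9 kN (weld metal governs)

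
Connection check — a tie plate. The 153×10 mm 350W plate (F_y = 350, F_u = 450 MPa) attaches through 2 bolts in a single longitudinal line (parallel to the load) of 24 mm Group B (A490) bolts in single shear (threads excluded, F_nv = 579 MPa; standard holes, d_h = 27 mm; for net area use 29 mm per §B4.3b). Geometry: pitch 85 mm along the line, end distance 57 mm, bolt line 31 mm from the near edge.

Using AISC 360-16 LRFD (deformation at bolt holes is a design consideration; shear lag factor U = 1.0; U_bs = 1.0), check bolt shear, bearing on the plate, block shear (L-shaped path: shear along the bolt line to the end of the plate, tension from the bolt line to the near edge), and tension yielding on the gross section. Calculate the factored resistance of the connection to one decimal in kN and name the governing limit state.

255.2 kN (block shear governs)

Bolt shear: A_b = π(24)²/4 = 452.39 mm². φR_n = 0.75 × 579 × 452.39 × 2 × 1 = 392.9 kN.
Bearing (10 mm plate, F_u = 450 MPa): end bolts L_c = 57 − 27/2 = 43.5, R_n = min(1.2×43.5×10×450, 2.4×24×10×450) = 234.9 kN/bolt; interior L_c = 85 − 27 = 58, R_n = 259.2 kN/bolt. φR_n = 0.75 × (1×234.9 + 1×259.2) = 370.6 kN.
Block shear: shear path 1×[57+1×85] = 1×142 mm, A_gv = 1420, A_nv = 1×(142 − 1.5×29)×10 = 985 mm²; tension to near edge: (31 − 0.5×29)×10 = 165 mm². R_n = min(0.6×450×985, 0.6×350×1420) + 1.0×450×165 = min(265.95, 298.2) + 74.25 = 340.2 kN. φR_n = 0.75 × 340.2 = 255.2 kN.
Tension yield (gross): A_g = 153×10 = 1530 mm². φR_n = 0.90 × 350 × 1530 = 482.0 kN.
Governing: min(392.9, 370.6, 255.2, 482.0) = 255.2 kN → block shear.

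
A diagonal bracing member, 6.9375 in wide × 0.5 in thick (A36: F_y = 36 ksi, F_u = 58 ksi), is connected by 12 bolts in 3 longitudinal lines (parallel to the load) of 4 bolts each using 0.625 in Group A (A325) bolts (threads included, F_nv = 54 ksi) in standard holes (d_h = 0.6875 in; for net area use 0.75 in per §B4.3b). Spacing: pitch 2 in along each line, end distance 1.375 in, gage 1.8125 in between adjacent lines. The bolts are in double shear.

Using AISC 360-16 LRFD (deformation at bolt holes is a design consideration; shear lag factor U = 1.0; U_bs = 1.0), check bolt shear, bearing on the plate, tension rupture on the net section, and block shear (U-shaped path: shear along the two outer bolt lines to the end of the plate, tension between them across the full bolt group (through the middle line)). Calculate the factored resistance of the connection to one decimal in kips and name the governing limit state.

102.0 kips (net-section rupture governs)

Bolt shear: A_b = π(0.625)²/4 = 0.3068 in². φR_n = 0.75 × 54 × 0.3068 × 12 × 2 = 298.2 kips.
Bearing (0.5 in plate, F_u = 58 ksi): end bolts L_c = 1.375 − 0.6875/2 = 1.03125, R_n = min(1.2×1.03125×0.5×58, 2.4×0.625×0.5×58) = 35.888 kips/bolt; interior L_c = 2 − 0.6875 = 1.3125, R_n = 43.5 kips/bolt. φR_n = 0.75 × (3×35.888 + 9×43.5) = 374.4 kips.
Tension rupture (net): A_n = (6.9375 − 3×0.75)×0.5 = 2.3438 in² (U = 1.0, A_e = A_n). φR_n = 0.75 × 58 × 2.3438 = 102.0 kips.
Block shear: shear path 2×[1.375+3×2] = 2×7.375 in, A_gv = 7.375, A_nv = 2×(7.375 − 3.5×0.75)×0.5 = 4.75 in²; tension across gage: (3.625 − 2×0.75)×0.5 = 1.0625 in². R_n = min(0.6×58×4.75, 0.6×36×7.375) + 1.0×58×1.0625 = min(165.3, 159.3) + 61.625 = 220.93 kips. φR_n = 0.75 × 220.93 = 165.7 kips.
Governing: min(298.2, 374.4, 102.0, 165.7) = 102.0 kips → net-section rupture.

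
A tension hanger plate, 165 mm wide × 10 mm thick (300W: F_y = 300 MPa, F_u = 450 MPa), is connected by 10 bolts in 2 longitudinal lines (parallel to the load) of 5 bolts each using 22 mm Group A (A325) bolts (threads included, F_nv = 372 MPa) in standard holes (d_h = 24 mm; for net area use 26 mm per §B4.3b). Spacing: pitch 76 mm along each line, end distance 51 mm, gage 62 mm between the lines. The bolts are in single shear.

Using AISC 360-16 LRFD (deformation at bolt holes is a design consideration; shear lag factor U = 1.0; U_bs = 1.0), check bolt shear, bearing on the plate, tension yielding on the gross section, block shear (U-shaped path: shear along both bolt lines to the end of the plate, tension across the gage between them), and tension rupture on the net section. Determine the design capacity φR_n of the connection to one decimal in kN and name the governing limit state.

381.4 kN (net-section rupture governs)

Bolt shear: A_b = π(22)²/4 = 380.13 mm². φR_n = 0.75 × 372 × 380.13 × 10 × 1 = 1060.6 kN.
Bearing (10 mm plate, F_u = 450 MPa): end bolts L_c = 51 − 24/2 = 39, R_n = min(1.2×39×10×450, 2.4×22×10×450) = 210.6 kN/bolt; interior L_c = 76 − 24 = 52, R_n = 237.6 kN/bolt. φR_n = 0.75 × (2×210.6 + 8×237.6) = 1741.5 kN.
Tension yield (gross): A_g = 165×10 = 1650 mm². φR_n = 0.90 × 300 × 1650 = 445.5 kN.
Block shear: shear path 2×[51+4×76] = 2×355 mm, A_gv = 7100, A_nv = 2×(355 − 4.5×26)×10 = 4760 mm²; tension across gage: (62 − 1×26)×10 = 360 mm². R_n = min(0.6×450×4760, 0.6×300×7100) + 1.0×450×360 = min(1285.2, 1278) + 162 = 1440 kN. φR_n = 0.75 × 1440 = 1080.0 kN.
Tension rupture (net): A_n = (165 − 2×26)×10 = 1130 mm² (U = 1.0, A_e = A_n). φR_n = 0.75 × 450 × 1130 = 381.4 kN.
Governing: min(1060.6, 1741.5, 445.5, 1080.0, 381.4) = 381.4 kN → net-section rupture.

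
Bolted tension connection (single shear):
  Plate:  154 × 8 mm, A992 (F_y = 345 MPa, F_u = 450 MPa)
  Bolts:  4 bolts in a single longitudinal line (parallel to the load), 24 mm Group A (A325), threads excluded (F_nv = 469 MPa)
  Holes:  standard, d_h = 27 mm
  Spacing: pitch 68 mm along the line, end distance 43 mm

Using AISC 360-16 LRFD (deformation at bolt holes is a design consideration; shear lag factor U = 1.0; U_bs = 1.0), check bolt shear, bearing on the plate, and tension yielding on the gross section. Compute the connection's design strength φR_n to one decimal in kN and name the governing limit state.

382.5 kN (gross-section yield governs)

Bolt shear: A_b = π(24)²/4 = 452.39 mm². φR_n = 0.75 × 469 × 452.39 × 4 × 1 = 636.5 kN.
Bearing (8 mm plate, F_u = 450 MPa): end bolts L_c = 43 − 27/2 = 29.5, R_n = min(1.2×29.5×8×450, 2.4×24×8×450) = 127.44 kN/bolt; interior L_c = 68 − 27 = 41, R_n = 177.12 kN/bolt. φR_n = 0.75 × (1×127.44 + 3×177.12) = 494.1 kN.
Tension yield (gross): A_g = 154×8 = 1232 mm². φR_n = 0.90 × 345 × 1232 = 382.5 kN.
Governing: min(636.5, 494.1, 382.5) = 382.5 kN → gross-section yield.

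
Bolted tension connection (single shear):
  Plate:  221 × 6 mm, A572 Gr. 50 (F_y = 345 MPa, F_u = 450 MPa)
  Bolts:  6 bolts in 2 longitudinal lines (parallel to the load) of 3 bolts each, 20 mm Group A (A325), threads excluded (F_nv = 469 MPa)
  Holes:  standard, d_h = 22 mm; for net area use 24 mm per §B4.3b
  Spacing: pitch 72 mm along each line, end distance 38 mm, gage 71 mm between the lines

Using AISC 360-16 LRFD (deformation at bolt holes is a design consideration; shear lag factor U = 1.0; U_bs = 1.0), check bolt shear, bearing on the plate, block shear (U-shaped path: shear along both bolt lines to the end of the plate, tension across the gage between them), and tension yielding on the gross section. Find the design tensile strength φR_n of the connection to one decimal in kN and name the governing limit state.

391.6 kN (block shear governs)

Bolt shear: A_b = π(20)²/4 = 314.16 mm². φR_n = 0.75 × 469 × 314.16 × 6 × 1 = 663.0 kN.
Bearing (6 mm plate, F_u = 450 MPa): end bolts L_c = 38 − 22/2 = 27, R_n = min(1.2×27×6×450, 2.4×20×6×450) = 87.48 kN/bolt; interior L_c = 72 − 22 = 50, R_n = 129.6 kN/bolt. φR_n = 0.75 × (2×87.48 + 4×129.6) = 520.0 kN.
Block shear: shear path 2×[38+2×72] = 2×182 mm, A_gv = 2184, A_nv = 2×(182 − 2.5×24)×6 = 1464 mm²; tension across gage: (71 − 1×24)×6 = 282 mm². R_n = min(0.6×450×1464, 0.6×345×2184) + 1.0×450×282 = min(395.28, 452.09) + 126.9 = 522.18 kN. φR_n = 0.75 × 522.18 = 391.6 kN.
Tension yield (gross): A_g = 221×6 = 1326 mm². φR_n = 0.90 × 345 × 1326 = 411.7 kN.
Governing: min(663.0, 520.0, 391.6, 411.7) = 391.6 kN → block shear.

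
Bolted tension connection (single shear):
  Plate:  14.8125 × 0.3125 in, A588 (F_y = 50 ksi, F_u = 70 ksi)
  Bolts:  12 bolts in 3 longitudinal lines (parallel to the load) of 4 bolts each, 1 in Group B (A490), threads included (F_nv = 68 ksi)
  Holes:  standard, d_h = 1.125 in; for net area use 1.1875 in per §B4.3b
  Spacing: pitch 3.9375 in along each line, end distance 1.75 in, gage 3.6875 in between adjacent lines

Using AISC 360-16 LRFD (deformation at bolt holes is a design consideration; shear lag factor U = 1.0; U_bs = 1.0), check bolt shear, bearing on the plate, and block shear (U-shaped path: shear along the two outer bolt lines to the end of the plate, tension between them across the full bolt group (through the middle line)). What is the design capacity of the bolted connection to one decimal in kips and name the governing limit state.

267.2 kips (block shear governs)

Bolt shear: A_b = π(1)²/4 = 0.7854 in². φR_n = 0.75 × 68 × 0.7854 × 12 × 1 = 480.7 kips.
Bearing (0.3125 in plate, F_u = 70 ksi): end bolts L_c = 1.75 − 1.125/2 = 1.1875, R_n = min(1.2×1.1875×0.3125×70, 2.4×1×0.3125×70) = 31.172 kips/bolt; interior L_c = 3.9375 − 1.125 = 2.8125, R_n = 52.5 kips/bolt. φR_n = 0.75 × (3×31.172 + 9×52.5) = 424.5 kips.
Block shear: shear path 2×[1.75+3×3.9375] = 2×13.5625 in, A_gv = 8.4766, A_nv = 2×(13.5625 − 3.5×1.1875)×0.3125 = 5.8789 in²; tension across gage: (7.375 − 2×1.1875)×0.3125 = 1.5625 in². R_n = min(0.6×70×5.8789, 0.6×50×8.4766) + 1.0×70×1.5625 = min(246.91, 254.3) + 109.38 = 356.29 kips. φR_n = 0.75 × 356.29 = 267.2 kips.
Governing: min(480.7, 424.5, 267.2) = 267.2 kips → block shear.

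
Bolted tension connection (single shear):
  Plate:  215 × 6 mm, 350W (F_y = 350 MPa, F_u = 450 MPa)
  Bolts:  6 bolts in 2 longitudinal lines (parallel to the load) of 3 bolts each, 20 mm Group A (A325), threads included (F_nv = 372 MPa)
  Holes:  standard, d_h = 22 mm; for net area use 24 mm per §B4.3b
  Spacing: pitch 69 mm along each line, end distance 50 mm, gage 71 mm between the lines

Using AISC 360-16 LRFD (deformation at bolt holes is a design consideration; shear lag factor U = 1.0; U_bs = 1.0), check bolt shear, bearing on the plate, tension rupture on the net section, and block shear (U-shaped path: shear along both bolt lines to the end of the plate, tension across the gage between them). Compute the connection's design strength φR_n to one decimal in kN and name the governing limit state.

338.2 kN (net-section rupture governs)

Bolt shear: A_b = π(20)²/4 = 314.16 mm². φR_n = 0.75 × 372 × 314.16 × 6 × 1 = 525.9 kN.
Bearing (6 mm plate, F_u = 450 MPa): end bolts L_c = 50 − 22/2 = 39, R_n = min(1.2×39×6×450, 2.4×20×6×450) = 126.36 kN/bolt; interior L_c = 69 − 22 = 47, R_n = 129.6 kN/bolt. φR_n = 0.75 × (2×126.36 + 4×129.6) = 578.3 kN.
Tension rupture (net): A_n = (215 − 2×24)×6 = 1002 mm² (U = 1.0, A_e = A_n). φR_n = 0.75 × 450 × 1002 = 338.2 kN.
Block shear: shear path 2×[50+2×69] = 2×188 mm, A_gv = 2256, A_nv = 2×(188 − 2.5×24)×6 = 1536 mm²; tension across gage: (71 − 1×24)×6 = 282 mm². R_n = min(0.6×450×1536, 0.6×350×2256) + 1.0×450×282 = min(414.72, 473.76) + 126.9 = 541.62 kN. φR_n = 0.75 × 541.62 = 406.2 kN.
Governing: min(525.9, 578.3, 338.2, 406.2) = 338.2 kN → net-section rupture.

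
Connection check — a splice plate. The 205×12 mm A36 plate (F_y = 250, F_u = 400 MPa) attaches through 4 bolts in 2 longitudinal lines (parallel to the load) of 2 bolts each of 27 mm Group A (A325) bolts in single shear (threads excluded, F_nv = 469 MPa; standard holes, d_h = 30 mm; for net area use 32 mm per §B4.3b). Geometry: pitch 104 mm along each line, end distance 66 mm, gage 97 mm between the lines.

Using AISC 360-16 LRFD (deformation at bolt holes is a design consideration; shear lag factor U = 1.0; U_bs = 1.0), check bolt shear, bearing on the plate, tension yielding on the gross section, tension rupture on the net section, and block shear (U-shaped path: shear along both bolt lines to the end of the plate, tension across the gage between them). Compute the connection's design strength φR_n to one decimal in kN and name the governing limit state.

507.6 kN (net-section rupture governs)

Bolt shear: A_b = π(27)²/4 = 572.56 mm². φR_n = 0.75 × 469 × 572.56 × 4 × 1 = 805.6 kN.
Bearing (12 mm plate, F_u = 400 MPa): end bolts L_c = 66 − 30/2 = 51, R_n = min(1.2×51×12×400, 2.4×27×12×400) = 293.76 kN/bolt; interior L_c = 104 − 30 = 74, R_n = 311.04 kN/bolt. φR_n = 0.75 × (2×293.76 + 2×311.04) = 907.2 kN.
Tension yield (gross): A_g = 205×12 = 2460 mm². φR_n = 0.90 × 250 × 2460 = 553.5 kN.
Tension rupture (net): A_n = (205 − 2×32)×12 = 1692 mm² (U = 1.0, A_e = A_n). φR_n = 0.75 × 400 × 1692 = 507.6 kN.
Block shear: shear path 2×[66+1×104] = 2×170 mm, A_gv = 4080, A_nv = 2×(170 − 1.5×32)×12 = 2928 mm²; tension across gage: (97 − 1×32)×12 = 780 mm². R_n = min(0.6×400×2928, 0.6×250×4080) + 1.0×400×780 = min(702.72, 612) + 312 = 924 kN. φR_n = 0.75 × 924 = 693.0 kN.
Governing: min(805.6, 907.2, 553.5, 507.6, 693.0) = 507.6 kN → net-section rupture.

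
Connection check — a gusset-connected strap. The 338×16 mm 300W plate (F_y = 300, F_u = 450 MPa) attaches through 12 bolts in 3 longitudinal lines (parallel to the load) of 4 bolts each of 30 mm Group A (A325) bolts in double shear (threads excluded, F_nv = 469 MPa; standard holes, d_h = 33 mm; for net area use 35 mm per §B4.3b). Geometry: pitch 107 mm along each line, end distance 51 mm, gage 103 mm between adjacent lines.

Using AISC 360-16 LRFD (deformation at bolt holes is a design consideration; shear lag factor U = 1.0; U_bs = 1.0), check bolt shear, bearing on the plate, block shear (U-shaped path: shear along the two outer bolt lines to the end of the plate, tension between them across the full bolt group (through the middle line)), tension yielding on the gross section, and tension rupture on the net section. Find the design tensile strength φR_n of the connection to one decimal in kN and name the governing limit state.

1258.2 kN (net-section rupture governs)

Bolt shear: A_b = π(30)²/4 = 706.86 mm². φR_n = 0.75 × 469 × 706.86 × 12 × 2 = 5967.3 kN.
Bearing (16 mm plate, F_u = 450 MPa): end bolts L_c = 51 − 33/2 = 34.5, R_n = min(1.2×34.5×16×450, 2.4×30×16×450) = 298.08 kN/bolt; interior L_c = 107 − 33 = 74, R_n = 518.4 kN/bolt. φR_n = 0.75 × (3×298.08 + 9×518.4) = 4169.9 kN.
Block shear: shear path 2×[51+3×107] = 2×372 mm, A_gv = 11904, A_nv = 2×(372 − 3.5×35)×16 = 7984 mm²; tension across gage: (206 − 2×35)×16 = 2176 mm². R_n = min(0.6×450×7984, 0.6×300×11904) + 1.0×450×2176 = min(2155.7, 2142.7) + 979.2 = 3121.9 kN. φR_n = 0.75 × 3121.9 = 2341.4 kN.
Tension yield (gross): A_g = 338×16 = 5408 mm². φR_n = 0.90 × 300 × 5408 = 1460.2 kN.
Tension rupture (net): A_n = (338 − 3×35)×16 = 3728 mm² (U = 1.0, A_e = A_n). φR_n = 0.75 × 450 × 3728 = 1258.2 kN.
Governing: min(5967.3, 4169.9, 2341.4, 1460.2, 1258.2) = 1258.2 kN → net-section rupture.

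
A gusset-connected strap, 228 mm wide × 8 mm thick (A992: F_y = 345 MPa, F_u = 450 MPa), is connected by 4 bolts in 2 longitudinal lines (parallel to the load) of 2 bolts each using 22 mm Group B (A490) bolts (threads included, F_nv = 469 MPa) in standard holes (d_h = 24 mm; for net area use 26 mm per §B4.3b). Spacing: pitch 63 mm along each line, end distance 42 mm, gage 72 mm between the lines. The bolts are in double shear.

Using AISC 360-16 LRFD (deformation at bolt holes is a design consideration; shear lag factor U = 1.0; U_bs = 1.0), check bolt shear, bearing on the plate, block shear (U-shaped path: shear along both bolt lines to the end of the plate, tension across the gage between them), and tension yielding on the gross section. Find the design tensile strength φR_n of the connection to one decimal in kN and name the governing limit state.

Bolt shear: A_b = π(22)²/4 = 380.13 mm². φR_n = 0.75 × 469 × 380.13 × 4 × 2 = 1069.7 kN.
Bearing (8 mm plate, F_u = 450 MPa): end bolts L_c = 42 − 24/2 = 30, R_n = min(1.2×30×8×450, 2.4×22×8×450) = 129.6 kN/bolt; interior L_c = 63 − 24 = 39, R_n = 168.48 kN/bolt. φR_n = 0.75 × (2×129.6 + 2×168.48) = 447.1 kN.
Block shear: shear path 2×[42+1×63] = 2×105 mm, A_gv = 1680, A_nv = 2×(105 − 1.5×26)×8 = 1056 mm²; tension across gage: (72 − 1×26)×8 = 368 mm². R_n = min(0.6×450×1056, 0.6×345×1680) + 1.0×450×368 = min(285.12, 347.76) + 165.6 = 450.72 kN. φR_n = 0.75 × 450.72 = 338.0 kN.
Tension yield (gross): A_g = 228×8 = 1824 mm². φR_n = 0.90 × 345 × 1824 = 566.4 kN.
Governing: min(1069.7, 447.1, 338.0, 566.4) = 338.0 kN → block shear.

338.0 kN (block shear governs)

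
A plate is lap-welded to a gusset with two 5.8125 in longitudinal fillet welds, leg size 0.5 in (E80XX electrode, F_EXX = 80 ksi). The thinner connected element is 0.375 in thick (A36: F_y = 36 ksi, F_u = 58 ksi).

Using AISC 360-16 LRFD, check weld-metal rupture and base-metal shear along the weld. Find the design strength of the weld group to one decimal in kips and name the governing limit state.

94.2 kips (base-metal shear governs)

Weld metal: throat = 0.707×0.5 = 0.3535 in, L = 2×5.8125 = 11.625 in. φR_n = 0.75 × 0.6 × 80 × 0.3535 × 11.625 = 147.9 kips.
Base metal shear (0.375 in plate): yield φR_n = 1.0×0.6×36×0.375×11.625 = 94.2 kips; rupture φR_n = 0.75×0.6×58×0.375×11.625 = 113.8 kips; take 94.2 kips (yield).
Governing: min(147.9, 94.2) = 94.2 kips → base-metal shear.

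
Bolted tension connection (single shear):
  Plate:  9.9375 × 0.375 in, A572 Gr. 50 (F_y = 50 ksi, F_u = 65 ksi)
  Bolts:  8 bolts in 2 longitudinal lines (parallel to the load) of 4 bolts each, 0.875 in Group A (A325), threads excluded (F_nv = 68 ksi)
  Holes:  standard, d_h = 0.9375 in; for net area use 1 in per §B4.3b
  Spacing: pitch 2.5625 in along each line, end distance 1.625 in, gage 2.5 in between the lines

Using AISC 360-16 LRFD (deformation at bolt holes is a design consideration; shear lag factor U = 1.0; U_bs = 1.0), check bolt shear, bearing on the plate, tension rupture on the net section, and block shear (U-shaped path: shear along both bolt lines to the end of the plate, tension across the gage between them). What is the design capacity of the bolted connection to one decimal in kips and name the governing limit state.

145.1 kips (net-section rupture governs)

Bolt shear: A_b = π(0.875)²/4 = 0.60132 in². φR_n = 0.75 × 68 × 0.60132 × 8 × 1 = 245.3 kips.
Bearing (0.375 in plate, F_u = 65 ksi): end bolts L_c = 1.625 − 0.9375/2 = 1.15625, R_n = min(1.2×1.15625×0.375×65, 2.4×0.875×0.375×65) = 33.82 kips/bolt; interior L_c = 2.5625 − 0.9375 = 1.625, R_n = 47.531 kips/bolt. φR_n = 0.75 × (2×33.82 + 6×47.531) = 264.6 kips.
Tension rupture (net): A_n = (9.9375 − 2×1)×0.375 = 2.9766 in² (U = 1.0, A_e = A_n). φR_n = 0.75 × 65 × 2.9766 = 145.1 kips.
Block shear: shear path 2×[1.625+3×2.5625] = 2×9.3125 in, A_gv = 6.9844, A_nv = 2×(9.3125 − 3.5×1)×0.375 = 4.3594 in²; tension across gage: (2.5 − 1×1)×0.375 = 0.5625 in². R_n = min(0.6×65×4.3594, 0.6×50×6.9844) + 1.0×65×0.5625 = min(170.02, 209.53) + 36.563 = 206.58 kips. φR_n = 0.75 × 206.58 = 154.9 kips.
Governing: min(245.3, 264.6, 145.1, 154.9) = 145.1 kips → net-section rupture.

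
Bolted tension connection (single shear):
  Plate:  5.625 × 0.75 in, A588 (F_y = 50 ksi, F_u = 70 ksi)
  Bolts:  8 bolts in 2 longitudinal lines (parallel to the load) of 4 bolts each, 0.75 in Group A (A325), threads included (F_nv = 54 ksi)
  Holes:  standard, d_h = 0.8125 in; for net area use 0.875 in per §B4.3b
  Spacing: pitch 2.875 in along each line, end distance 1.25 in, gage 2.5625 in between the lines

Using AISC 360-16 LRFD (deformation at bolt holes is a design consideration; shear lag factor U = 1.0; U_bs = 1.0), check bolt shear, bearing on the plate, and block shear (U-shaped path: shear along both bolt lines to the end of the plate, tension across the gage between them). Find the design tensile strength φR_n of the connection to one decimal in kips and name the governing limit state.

Bolt shear: A_b = π(0.75)²/4 = 0.44179 in². φR_n = 0.75 × 54 × 0.44179 × 8 × 1 = 143.1 kips.
Bearing (0.75 in plate, F_u = 70 ksi): end bolts L_c = 1.25 − 0.8125/2 = 0.84375, R_n = min(1.2×0.84375×0.75×70, 2.4×0.75×0.75×70) = 53.156 kips/bolt; interior L_c = 2.875 − 0.8125 = 2.0625, R_n = 94.5 kips/bolt. φR_n = 0.75 × (2×53.156 + 6×94.5) = 505.0 kips.
Block shear: shear path 2×[1.25+3×2.875] = 2×9.875 in, A_gv = 14.813, A_nv = 2×(9.875 − 3.5×0.875)×0.75 = 10.219 in²; tension across gage: (2.5625 − 1×0.875)×0.75 = 1.2656 in². R_n = min(0.6×70×10.219, 0.6×50×14.813) + 1.0×70×1.2656 = min(429.2, 444.39) + 88.592 = 517.79 kips. φR_n = 0.75 × 517.79 = 388.3 kips.
Governing: min(143.1, 505.0, 388.3) = 143.1 kips → bolt shear.

143.1 kips (bolt shear governs)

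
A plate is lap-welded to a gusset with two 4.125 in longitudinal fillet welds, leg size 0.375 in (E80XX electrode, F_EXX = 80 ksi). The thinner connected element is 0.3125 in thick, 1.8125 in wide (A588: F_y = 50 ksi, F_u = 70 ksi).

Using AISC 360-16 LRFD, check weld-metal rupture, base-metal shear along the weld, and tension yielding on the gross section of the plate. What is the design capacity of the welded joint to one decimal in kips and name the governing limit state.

Weld metal: throat = 0.707×0.375 = 0.26513 in, L = 2×4.125 = 8.25 in. φR_n = 0.75 × 0.6 × 80 × 0.26513 × 8.25 = 78.7 kips.
Base metal shear (0.3125 in plate): yield φR_n = 1.0×0.6×50×0.3125×8.25 = 77.3 kips; rupture φR_n = 0.75×0.6×70×0.3125×8.25 = 81.2 kips; take 77.3 kips (yield).
Tension yield (gross): A_g = 1.8125×0.3125 = 0.56641 in². φR_n = 0.90 × 50 × 0.56641 = 25.5 kips.
Governing: min(78.7, 77.3, 25.5) = 25.5 kips → gross-section yield.

25.5 kips (gross-section yield governs)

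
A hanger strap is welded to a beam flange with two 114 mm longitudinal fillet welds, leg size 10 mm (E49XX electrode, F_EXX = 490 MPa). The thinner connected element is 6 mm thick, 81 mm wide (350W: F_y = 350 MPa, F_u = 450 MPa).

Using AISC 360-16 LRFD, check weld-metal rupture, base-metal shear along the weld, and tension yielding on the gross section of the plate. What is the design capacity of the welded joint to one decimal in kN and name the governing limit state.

153.1 kN (gross-section yield governs)

Weld metal: throat = 0.707×10 = 7.07 mm, L = 2×114 = 228 mm. φR_n = 0.75 × 0.6 × 490 × 7.07 × 228 = 355.4 kN.
Base metal shear (6 mm plate): yield φR_n = 1.0×0.6×350×6×228 = 287.3 kN; rupture φR_n = 0.75×0.6×450×6×228 = 277.0 kN; take 277.0 kN (rupture).
Tension yield (gross): A_g = 81×6 = 486 mm². φR_n = 0.90 × 350 × 486 = 153.1 kN.
Governing: min(355.4, 277.0, 153.1) = 153.1 kN → gross-section yield.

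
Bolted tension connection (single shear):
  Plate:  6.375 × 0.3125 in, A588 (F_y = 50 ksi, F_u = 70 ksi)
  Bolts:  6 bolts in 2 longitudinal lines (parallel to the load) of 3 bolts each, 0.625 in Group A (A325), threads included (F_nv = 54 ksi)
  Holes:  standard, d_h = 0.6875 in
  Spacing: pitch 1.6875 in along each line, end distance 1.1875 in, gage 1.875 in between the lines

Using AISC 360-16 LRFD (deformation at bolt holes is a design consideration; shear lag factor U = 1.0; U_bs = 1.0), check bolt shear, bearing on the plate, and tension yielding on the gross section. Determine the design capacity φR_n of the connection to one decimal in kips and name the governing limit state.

74.6 kips (bolt shear governs)

Bolt shear: A_b = π(0.625)²/4 = 0.3068 in². φR_n = 0.75 × 54 × 0.3068 × 6 × 1 = 74.6 kips.
Bearing (0.3125 in plate, F_u = 70 ksi): end bolts L_c = 1.1875 − 0.6875/2 = 0.84375, R_n = min(1.2×0.84375×0.3125×70, 2.4×0.625×0.3125×70) = 22.148 kips/bolt; interior L_c = 1.6875 − 0.6875 = 1, R_n = 26.25 kips/bolt. φR_n = 0.75 × (2×22.148 + 4×26.25) = 112.0 kips.
Tension yield (gross): A_g = 6.375×0.3125 = 1.9922 in². φR_n = 0.90 × 50 × 1.9922 = 89.6 kips.
Governing: min(74.6, 112.0, 89.6) = 74.6 kips → bolt shear.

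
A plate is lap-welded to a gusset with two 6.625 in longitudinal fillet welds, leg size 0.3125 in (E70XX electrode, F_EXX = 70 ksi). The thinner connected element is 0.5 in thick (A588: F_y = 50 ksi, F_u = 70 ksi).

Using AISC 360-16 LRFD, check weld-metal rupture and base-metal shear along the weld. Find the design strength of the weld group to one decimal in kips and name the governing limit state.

Weld metal: throat = 0.707×0.3125 = 0.22094 in, L = 2×6.625 = 13.25 in. φR_n = 0.75 × 0.6 × 70 × 0.22094 × 13.25 = 92.2 kips.
Base metal shear (0.5 in plate): yield φR_n = 1.0×0.6×50×0.5×13.25 = 198.8 kips; rupture φR_n = 0.75×0.6×70×0.5×13.25 = 208.7 kips; take 198.8 kips (yield).
Governing: min(92.2, 198.8) = 92.2 kips → weld metal.

92.2 kips (weld metal governs)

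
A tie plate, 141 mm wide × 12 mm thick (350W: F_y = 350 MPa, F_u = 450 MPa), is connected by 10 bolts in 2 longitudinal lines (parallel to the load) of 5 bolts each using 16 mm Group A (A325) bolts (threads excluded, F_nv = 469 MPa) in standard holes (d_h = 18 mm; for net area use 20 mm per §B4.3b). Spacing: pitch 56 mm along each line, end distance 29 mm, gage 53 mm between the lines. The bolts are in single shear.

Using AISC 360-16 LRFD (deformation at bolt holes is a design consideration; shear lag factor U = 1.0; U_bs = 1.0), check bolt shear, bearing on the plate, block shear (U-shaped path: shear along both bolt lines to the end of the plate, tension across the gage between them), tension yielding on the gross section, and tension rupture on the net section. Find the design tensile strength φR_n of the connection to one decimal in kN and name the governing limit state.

409.1 kN (net-section rupture governs)

Bolt shear: A_b = π(16)²/4 = 201.06 mm². φR_n = 0.75 × 469 × 201.06 × 10 × 1 = 707.2 kN.
Bearing (12 mm plate, F_u = 450 MPa): end bolts L_c = 29 − 18/2 = 20, R_n = min(1.2×20×12×450, 2.4×16×12×450) = 129.6 kN/bolt; interior L_c = 56 − 18 = 38, R_n = 207.36 kN/bolt. φR_n = 0.75 × (2×129.6 + 8×207.36) = 1438.6 kN.
Block shear: shear path 2×[29+4×56] = 2×253 mm, A_gv = 6072, A_nv = 2×(253 − 4.5×20)×12 = 3912 mm²; tension across gage: (53 − 1×20)×12 = 396 mm². R_n = min(0.6×450×3912, 0.6×350×6072) + 1.0×450×396 = min(1056.2, 1275.1) + 178.2 = 1234.4 kN. φR_n = 0.75 × 1234.4 = 925.8 kN.
Tension yield (gross): A_g = 141×12 = 1692 mm². φR_n = 0.90 × 350 × 1692 = 533.0 kN.
Tension rupture (net): A_n = (141 − 2×20)×12 = 1212 mm² (U = 1.0, A_e = A_n). φR_n = 0.75 × 450 × 1212 = 409.1 kN.
Governing: min(707.2, 1438.6, 925.8, 533.0, 409.1) = 409.1 kN → net-section rupture.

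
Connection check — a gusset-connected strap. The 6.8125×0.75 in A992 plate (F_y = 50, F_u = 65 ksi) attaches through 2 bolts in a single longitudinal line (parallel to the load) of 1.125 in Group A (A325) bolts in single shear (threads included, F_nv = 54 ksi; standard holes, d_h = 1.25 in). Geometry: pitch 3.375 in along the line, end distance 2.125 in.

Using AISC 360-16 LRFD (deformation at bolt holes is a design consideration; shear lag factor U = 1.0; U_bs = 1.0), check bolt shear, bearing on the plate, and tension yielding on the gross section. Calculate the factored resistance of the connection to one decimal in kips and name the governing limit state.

Bolt shear: A_b = π(1.125)²/4 = 0.99402 in². φR_n = 0.75 × 54 × 0.99402 × 2 × 1 = 80.5 kips.
Bearing (0.75 in plate, F_u = 65 ksi): end bolts L_c = 2.125 − 1.25/2 = 1.5, R_n = min(1.2×1.5×0.75×65, 2.4×1.125×0.75×65) = 87.75 kips/bolt; interior L_c = 3.375 − 1.25 = 2.125, R_n = 124.31 kips/bolt. φR_n = 0.75 × (1×87.75 + 1×124.31) = 159.0 kips.
Tension yield (gross): A_g = 6.8125×0.75 = 5.1094 in². φR_n = 0.90 × 50 × 5.1094 = 229.9 kips.
Governing: min(80.5, 159.0, 229.9) = 80.5 kips → bolt shear.

80.5 kips (bolt shear governs)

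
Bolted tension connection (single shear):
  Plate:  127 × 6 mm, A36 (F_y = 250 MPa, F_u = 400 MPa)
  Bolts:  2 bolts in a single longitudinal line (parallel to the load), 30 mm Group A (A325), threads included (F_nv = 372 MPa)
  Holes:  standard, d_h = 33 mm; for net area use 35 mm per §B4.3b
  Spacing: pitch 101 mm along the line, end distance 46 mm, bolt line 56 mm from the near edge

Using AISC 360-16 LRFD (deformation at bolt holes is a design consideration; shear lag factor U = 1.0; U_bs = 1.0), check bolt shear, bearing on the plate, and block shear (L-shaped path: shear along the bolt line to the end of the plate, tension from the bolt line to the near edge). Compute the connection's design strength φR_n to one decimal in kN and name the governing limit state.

168.5 kN (block shear governs)

Bolt shear: A_b = π(30)²/4 = 706.86 mm². φR_n = 0.75 × 372 × 706.86 × 2 × 1 = 394.4 kN.
Bearing (6 mm plate, F_u = 400 MPa): end bolts L_c = 46 − 33/2 = 29.5, R_n = min(1.2×29.5×6×400, 2.4×30×6×400) = 84.96 kN/bolt; interior L_c = 101 − 33 = 68, R_n = 172.8 kN/bolt. φR_n = 0.75 × (1×84.96 + 1×172.8) = 193.3 kN.
Block shear: shear path 1×[46+1×101] = 1×147 mm, A_gv = 882, A_nv = 1×(147 − 1.5×35)×6 = 567 mm²; tension to near edge: (56 − 0.5×35)×6 = 231 mm². R_n = min(0.6×400×567, 0.6×250×882) + 1.0×400×231 = min(136.08, 132.3) + 92.4 = 224.7 kN. φR_n = 0.75 × 224.7 = 168.5 kN.
Governing: min(394.4, 193.3, 168.5) = 168.5 kN → block shear.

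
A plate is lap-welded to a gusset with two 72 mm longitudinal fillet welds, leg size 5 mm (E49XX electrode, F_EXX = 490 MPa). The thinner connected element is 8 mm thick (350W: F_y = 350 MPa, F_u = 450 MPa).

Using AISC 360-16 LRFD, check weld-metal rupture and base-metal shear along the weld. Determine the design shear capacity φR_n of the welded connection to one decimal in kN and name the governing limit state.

Weld metal: throat = 0.707×5 = 3.535 mm, L = 2×72 = 144 mm. φR_n = 0.75 × 0.6 × 490 × 3.535 × 144 = 112.2 kN.
Base metal shear (8 mm plate): yield φR_n = 1.0×0.6×350×8×144 = 241.9 kN; rupture φR_n = 0.75×0.6×450×8×144 = 233.3 kN; take 233.3 kN (rupture).
Governing: min(112.2, 233.3) = 112.2 kN → weld metal.

112.2 kN (weld metal governs)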